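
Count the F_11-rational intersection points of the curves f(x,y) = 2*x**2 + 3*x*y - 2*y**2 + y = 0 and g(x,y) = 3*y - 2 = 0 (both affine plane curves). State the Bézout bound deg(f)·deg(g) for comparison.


Common zeros: ∅; count = 0; Bézout bound = 2.

deg(f) = 2, deg(g) = 1, so Bézout bound = 2.
Scan x ∈ F_11. For each x, list the y ∈ F_11 with f(x, y) ≡ 0 and those with g(x, y) ≡ 0 (mod 11); the common zeros in that column are the intersection.
  x = 0: f ≡ 0 at y ∈ {0, 6}; g ≡ 0 at y ∈ {8}; common: ∅.
  x = 1: f ≡ 0 at y ∈ ∅; g ≡ 0 at y ∈ {8}; common: ∅.
  x = 2: f ≡ 0 at y ∈ {3, 6}; g ≡ 0 at y ∈ {8}; common: ∅.
  x = 3: f ≡ 0 at y ∈ ∅; g ≡ 0 at y ∈ {8}; common: ∅.
  x = 4: f ≡ 0 at y ∈ ∅; g ≡ 0 at y ∈ {8}; common: ∅.
  x = 5: f ≡ 0 at y ∈ ∅; g ≡ 0 at y ∈ {8}; common: ∅.
  x = 6: f ≡ 0 at y ∈ ∅; g ≡ 0 at y ∈ {8}; common: ∅.
  x = 7: f ≡ 0 at y ∈ {4, 7}; g ≡ 0 at y ∈ {8}; common: ∅.
  x = 8: f ≡ 0 at y ∈ ∅; g ≡ 0 at y ∈ {8}; common: ∅.
  x = 9: f ≡ 0 at y ∈ {4, 10}; g ≡ 0 at y ∈ {8}; common: ∅.
  x = 10: f ≡ 0 at y ∈ {3, 7}; g ≡ 0 at y ∈ {8}; common: ∅.
Collecting: common zeros = ∅, so the count is 0.
Comparison with the Bézout bound: 0 ≤ 2 = deg(f)·deg(g), as expected for curves with no common component (the affine F_11-count falls short of the bound because intersections may lie at infinity, over extension fields, or carry multiplicity).


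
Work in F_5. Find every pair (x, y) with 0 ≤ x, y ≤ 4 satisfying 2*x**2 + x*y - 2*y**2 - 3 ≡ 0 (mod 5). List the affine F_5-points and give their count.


Affine F_5-points: {(0, 1), (0, 4), (2, 0), (2, 1), (3, 0), (3, 4)}; count = 6.

For each of the 25 pairs (x, y) ∈ F_5², evaluate f(x, y) mod 5. Record the zeros.
  x = 0: [0↦2, 1↦0, 2↦4, 3↦4, 4↦0]  zeros at y ∈ {1, 4}
  x = 1: [0↦4, 1↦3, 2↦3, 3↦4, 4↦1]  zeros at y ∈ ∅
  x = 2: [0↦0, 1↦0, 2↦1, 3↦3, 4↦1]  zeros at y ∈ {0, 1}
  x = 3: [0↦0, 1↦1, 2↦3, 3↦1, 4↦0]  zeros at y ∈ {0, 4}
  x = 4: [0↦4, 1↦1, 2↦4, 3↦3, 4↦3]  zeros at y ∈ ∅
Collecting zeros: affine points = {(0, 1), (0, 4), (2, 0), (2, 1), (3, 0), (3, 4)}.
Total count |C(F_5)_aff| = 6.


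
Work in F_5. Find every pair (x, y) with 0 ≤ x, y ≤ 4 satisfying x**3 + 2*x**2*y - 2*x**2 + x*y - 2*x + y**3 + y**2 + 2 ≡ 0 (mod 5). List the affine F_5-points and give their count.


Affine F_5-points: {(2, 1), (2, 2), (3, 0), (4, 2), (4, 3), (4, 4)}; count = 6.

For each of the 25 pairs (x, y) ∈ F_5², evaluate f(x, y) mod 5. Record the zeros.
  x = 0: [0↦2, 1↦4, 2↦4, 3↦3, 4↦2]  zeros at y ∈ ∅
  x = 1: [0↦4, 1↦4, 2↦2, 3↦4, 4↦1]  zeros at y ∈ ∅
  x = 2: [0↦3, 1↦0, 2↦0, 3↦4, 4↦3]  zeros at y ∈ {1, 2}
  x = 3: [0↦0, 1↦3, 2↦4, 3↦4, 4↦4]  zeros at y ∈ {0}
  x = 4: [0↦1, 1↦4, 2↦0, 3↦0, 4↦0]  zeros at y ∈ {2, 3, 4}
Collecting zeros: affine points = {(2, 1), (2, 2), (3, 0), (4, 2), (4, 3), (4, 4)}.
Total count |C(F_5)_aff| = 6.


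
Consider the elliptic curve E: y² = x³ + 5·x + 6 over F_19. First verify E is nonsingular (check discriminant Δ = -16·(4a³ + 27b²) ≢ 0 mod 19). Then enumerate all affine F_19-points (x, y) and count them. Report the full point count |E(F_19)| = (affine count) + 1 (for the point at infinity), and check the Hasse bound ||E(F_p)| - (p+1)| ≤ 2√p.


Affine points = {(0, 5), (0, 14), (2, 9), (2, 10), (5, 2), (5, 17), (6, 9), (6, 10), (7, 2), (7, 17), (8, 8), (8, 11), (9, 1), (9, 18), (10, 7), (10, 12), (11, 9), (11, 10), (13, 8), (13, 11), (15, 6), (15, 13), (17, 8), (17, 11), (18, 0)}; affine count = 25; |E(F_19)| = 26.

Discriminant check: Δ ∝ 4a³ + 27b² = 4·5³ + 27·6² = 4·125 + 27·36 ≡ 9 (mod 19). Nonzero ⇒ E is nonsingular.
For each x ∈ F_19, compute rhs = x³ + 5·x + 6 mod 19, then count y ∈ F_19 with y² ≡ rhs.
  x = 0: rhs = 6, matching y values: 5, 14 (2 points).
  x = 1: rhs = 12, matching y values: none (0 points).
  x = 2: rhs = 5, matching y values: 9, 10 (2 points).
  x = 3: rhs = 10, matching y values: none (0 points).
  x = 4: rhs = 14, matching y values: none (0 points).
  x = 5: rhs = 4, matching y values: 2, 17 (2 points).
  x = 6: rhs = 5, matching y values: 9, 10 (2 points).
  x = 7: rhs = 4, matching y values: 2, 17 (2 points).
  x = 8: rhs = 7, matching y values: 8, 11 (2 points).
  x = 9: rhs = 1, matching y values: 1, 18 (2 points).
  x = 10: rhs = 11, matching y values: 7, 12 (2 points).
  x = 11: rhs = 5, matching y values: 9, 10 (2 points).
  x = 12: rhs = 8, matching y values: none (0 points).
  x = 13: rhs = 7, matching y values: 8, 11 (2 points).
  x = 14: rhs = 8, matching y values: none (0 points).
  x = 15: rhs = 17, matching y values: 6, 13 (2 points).
  x = 16: rhs = 2, matching y values: none (0 points).
  x = 17: rhs = 7, matching y values: 8, 11 (2 points).
  x = 18: rhs = 0, matching y values: 0 (1 points).
Total affine count: 25.
Full point count |E(F_19)| = 25 + 1 = 26.
Hasse bound: |26 − (19+1)| = |6| = 6 ≤ 2√19 ≈ 8.7178 ✓.


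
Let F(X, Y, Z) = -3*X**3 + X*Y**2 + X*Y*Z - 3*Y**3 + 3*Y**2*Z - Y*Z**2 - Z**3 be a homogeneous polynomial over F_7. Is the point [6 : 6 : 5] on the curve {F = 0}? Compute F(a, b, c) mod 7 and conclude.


F(6,6,5) ≡ 2 (mod 7); P is NOT on the curve.

Evaluate F(6, 6, 5) term-by-term (mod 7).
  -3*X**3 ↦ -3·216·1·1 = -648
  X*Y**2 ↦ 1·6·36·1 = 216
  X*Y*Z ↦ 1·6·6·5 = 180
  -3*Y**3 ↦ -3·1·216·1 = -648
  3*Y**2*Z ↦ 3·1·36·5 = 540
  -Y*Z**2 ↦ -1·1·6·25 = -150
  -Z**3 ↦ -1·1·1·125 = -125
Sum: F(6, 6, 5) = (-648) + (216) + (180) + (-648) + (540) + (-150) + (-125) = -635.
Reducing mod 7: -635 ≡ 2 (mod 7).
Since F(a, b, c) ≡ 2 ≠ 0 (mod 7), P does NOT lie on the curve.


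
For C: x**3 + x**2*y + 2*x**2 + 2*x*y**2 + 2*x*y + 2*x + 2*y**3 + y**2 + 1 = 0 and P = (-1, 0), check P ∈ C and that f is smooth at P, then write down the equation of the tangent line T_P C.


Tangent line at P: x - y + 1 = 0.

Step 1: f(-1, 0) = 0, so P lies on C.
Step 2: partial derivatives
  f_x(x, y) = 3*x**2 + 2*x*y + 4*x + 2*y**2 + 2*y + 2, f_y(x, y) = x**2 + 4*x*y + 2*x + 6*y**2 + 2*y.
  f_x(P) = 1, f_y(P) = -1 (gradient nonzero, so P is smooth).
Step 3: tangent line at P: 1·(x − -1) + -1·(y − 0) = 0.
Expanding: x - y + 1 = 0.


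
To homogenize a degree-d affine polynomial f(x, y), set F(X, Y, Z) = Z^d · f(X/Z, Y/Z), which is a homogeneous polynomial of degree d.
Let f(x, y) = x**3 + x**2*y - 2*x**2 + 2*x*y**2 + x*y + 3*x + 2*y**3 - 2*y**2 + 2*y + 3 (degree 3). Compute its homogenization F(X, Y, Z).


F(X, Y, Z) = X**3 + X**2*Y - 2*X**2*Z + 2*X*Y**2 + X*Y*Z + 3*X*Z**2 + 2*Y**3 - 2*Y**2*Z + 2*Y*Z**2 + 3*Z**3

deg(f) = 3.
Substitute x = X/Z, y = Y/Z into f, then multiply by Z^3.
  monomial 1·x^3·y^0 ↦ 1·X^3·Y^0·Z^0.
  monomial 1·x^2·y^1 ↦ 1·X^2·Y^1·Z^0.
  monomial -2·x^2·y^0 ↦ -2·X^2·Y^0·Z^1.
  monomial 2·x^1·y^2 ↦ 2·X^1·Y^2·Z^0.
  monomial 1·x^1·y^1 ↦ 1·X^1·Y^1·Z^1.
  monomial 3·x^1·y^0 ↦ 3·X^1·Y^0·Z^2.
  monomial 2·x^0·y^3 ↦ 2·X^0·Y^3·Z^0.
  monomial -2·x^0·y^2 ↦ -2·X^0·Y^2·Z^1.
  monomial 2·x^0·y^1 ↦ 2·X^0·Y^1·Z^2.
  monomial 3·x^0·y^0 ↦ 3·X^0·Y^0·Z^3.
Collecting: F(X, Y, Z) = X**3 + X**2*Y - 2*X**2*Z + 2*X*Y**2 + X*Y*Z + 3*X*Z**2 + 2*Y**3 - 2*Y**2*Z + 2*Y*Z**2 + 3*Z**3.


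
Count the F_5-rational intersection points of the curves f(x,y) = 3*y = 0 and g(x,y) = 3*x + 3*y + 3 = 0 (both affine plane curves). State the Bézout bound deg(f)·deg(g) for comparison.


Common zeros: {(4, 0)}; count = 1; Bézout bound = 1.

deg(f) = 1, deg(g) = 1, so Bézout bound = 1.
Scan x ∈ F_5. For each x, list the y ∈ F_5 with f(x, y) ≡ 0 and those with g(x, y) ≡ 0 (mod 5); the common zeros in that column are the intersection.
  x = 0: f ≡ 0 at y ∈ {0}; g ≡ 0 at y ∈ {4}; common: ∅.
  x = 1: f ≡ 0 at y ∈ {0}; g ≡ 0 at y ∈ {3}; common: ∅.
  x = 2: f ≡ 0 at y ∈ {0}; g ≡ 0 at y ∈ {2}; common: ∅.
  x = 3: f ≡ 0 at y ∈ {0}; g ≡ 0 at y ∈ {1}; common: ∅.
  x = 4: f ≡ 0 at y ∈ {0}; g ≡ 0 at y ∈ {0}; common: {0}.
Collecting: common zeros = {(4, 0)}, so the count is 1.
Comparison with the Bézout bound: 1 ≤ 1 = deg(f)·deg(g), as expected for curves with no common component (the bound is attained).


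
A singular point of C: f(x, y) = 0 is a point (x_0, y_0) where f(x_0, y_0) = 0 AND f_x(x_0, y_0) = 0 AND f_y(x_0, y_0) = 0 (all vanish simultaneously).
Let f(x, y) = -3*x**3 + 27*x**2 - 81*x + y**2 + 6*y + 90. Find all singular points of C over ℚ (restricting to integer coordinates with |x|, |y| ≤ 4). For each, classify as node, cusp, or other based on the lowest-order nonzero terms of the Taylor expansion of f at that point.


Singular points: {(3, -3)}; classification: cusp.

Compute partial derivatives:
  f_x = -9*x**2 + 54*x - 81.
  f_y = 2*y + 6.
Scan x_0 ∈ {−4, ..., 4}. For each x_0, f_y(x_0, y) is a polynomial in y; find its integer roots y ∈ {−4, ..., 4}, then test f_x and f at those candidates.
  x = -4: f_y(-4, y) = 2*y + 6; vanishes at y ∈ {-3}. (-4, -3): f_x = -441 ≠ 0.
  x = -3: f_y(-3, y) = 2*y + 6; vanishes at y ∈ {-3}. (-3, -3): f_x = -324 ≠ 0.
  x = -2: f_y(-2, y) = 2*y + 6; vanishes at y ∈ {-3}. (-2, -3): f_x = -225 ≠ 0.
  x = -1: f_y(-1, y) = 2*y + 6; vanishes at y ∈ {-3}. (-1, -3): f_x = -144 ≠ 0.
  x = 0: f_y(0, y) = 2*y + 6; vanishes at y ∈ {-3}. (0, -3): f_x = -81 ≠ 0.
  x = 1: f_y(1, y) = 2*y + 6; vanishes at y ∈ {-3}. (1, -3): f_x = -36 ≠ 0.
  x = 2: f_y(2, y) = 2*y + 6; vanishes at y ∈ {-3}. (2, -3): f_x = -9 ≠ 0.
  x = 3: f_y(3, y) = 2*y + 6; vanishes at y ∈ {-3}. (3, -3): f_x = 0, f = 0 — SINGULAR.
  x = 4: f_y(4, y) = 2*y + 6; vanishes at y ∈ {-3}. (4, -3): f_x = -9 ≠ 0.
Only singular point on the grid: (3, -3).
Classify: substitute x = 3 + u, y = -3 + v and expand: f = -3*u**3 + v**2.
No constant or linear terms (consistent with a singular point). Quadratic part: v**2. Cubic part: -3*u**3.
The quadratic part v**2 is a perfect square, so there is a single (double) tangent line v = 0, i.e. y = -3. Restricting the cubic part to that line (v = 0) leaves -3*u**3 ≠ 0, so f is not divisible by v and the branch is v² ≈ 3*u**3 to lowest order — this is a cusp.
Classification: cusp.


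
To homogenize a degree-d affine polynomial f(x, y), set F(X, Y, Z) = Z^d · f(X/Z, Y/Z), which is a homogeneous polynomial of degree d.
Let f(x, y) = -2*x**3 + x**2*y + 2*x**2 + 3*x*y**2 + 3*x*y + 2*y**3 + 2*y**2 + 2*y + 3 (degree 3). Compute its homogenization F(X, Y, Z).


F(X, Y, Z) = -2*X**3 + X**2*Y + 2*X**2*Z + 3*X*Y**2 + 3*X*Y*Z + 2*Y**3 + 2*Y**2*Z + 2*Y*Z**2 + 3*Z**3

deg(f) = 3.
Substitute x = X/Z, y = Y/Z into f, then multiply by Z^3.
  monomial -2·x^3·y^0 ↦ -2·X^3·Y^0·Z^0.
  monomial 1·x^2·y^1 ↦ 1·X^2·Y^1·Z^0.
  monomial 2·x^2·y^0 ↦ 2·X^2·Y^0·Z^1.
  monomial 3·x^1·y^2 ↦ 3·X^1·Y^2·Z^0.
  monomial 3·x^1·y^1 ↦ 3·X^1·Y^1·Z^1.
  monomial 2·x^0·y^3 ↦ 2·X^0·Y^3·Z^0.
  monomial 2·x^0·y^2 ↦ 2·X^0·Y^2·Z^1.
  monomial 2·x^0·y^1 ↦ 2·X^0·Y^1·Z^2.
  monomial 3·x^0·y^0 ↦ 3·X^0·Y^0·Z^3.
Collecting: F(X, Y, Z) = -2*X**3 + X**2*Y + 2*X**2*Z + 3*X*Y**2 + 3*X*Y*Z + 2*Y**3 + 2*Y**2*Z + 2*Y*Z**2 + 3*Z**3.


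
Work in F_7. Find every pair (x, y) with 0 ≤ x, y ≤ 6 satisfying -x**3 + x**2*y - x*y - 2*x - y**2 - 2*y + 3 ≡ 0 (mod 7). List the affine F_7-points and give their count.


Affine F_7-points: {(0, 1), (0, 4), (1, 0), (1, 5), (3, 5), (3, 6)}; count = 6.

For each of the 49 pairs (x, y) ∈ F_7², evaluate f(x, y) mod 7. Record the zeros.
  x = 0: [0↦3, 1↦0, 2↦2, 3↦2, 4↦0, 5↦3, 6↦4]  zeros at y ∈ {1, 4}
  x = 1: [0↦0, 1↦4, 2↦6, 3↦6, 4↦4, 5↦0, 6↦1]  zeros at y ∈ {0, 5}
  x = 2: [0↦5, 1↦4, 2↦1, 3↦3, 4↦3, 5↦1, 6↦4]  zeros at y ∈ ∅
  x = 3: [0↦5, 1↦1, 2↦2, 3↦1, 4↦5, 5↦0, 6↦0]  zeros at y ∈ {5, 6}
  x = 4: [0↦1, 1↦3, 2↦3, 3↦1, 4↦4, 5↦5, 6↦4]  zeros at y ∈ ∅
  x = 5: [0↦1, 1↦4, 2↦5, 3↦4, 4↦1, 5↦3, 6↦3]  zeros at y ∈ ∅
  x = 6: [0↦6, 1↦5, 2↦2, 3↦4, 4↦4, 5↦2, 6↦5]  zeros at y ∈ ∅
Collecting zeros: affine points = {(0, 1), (0, 4), (1, 0), (1, 5), (3, 5), (3, 6)}.
Total count |C(F_7)_aff| = 6.


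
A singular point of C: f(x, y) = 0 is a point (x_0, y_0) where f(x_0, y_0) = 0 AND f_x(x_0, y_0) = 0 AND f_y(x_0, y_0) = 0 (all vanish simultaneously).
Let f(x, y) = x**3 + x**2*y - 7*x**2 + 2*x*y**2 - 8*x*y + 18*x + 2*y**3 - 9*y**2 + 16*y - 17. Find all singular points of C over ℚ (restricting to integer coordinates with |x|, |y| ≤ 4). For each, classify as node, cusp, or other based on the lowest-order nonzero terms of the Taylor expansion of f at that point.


Singular points: {(2, 1)}; classification: cusp.

Compute partial derivatives:
  f_x = 3*x**2 + 2*x*y - 14*x + 2*y**2 - 8*y + 18.
  f_y = x**2 + 4*x*y - 8*x + 6*y**2 - 18*y + 16.
Scan x_0 ∈ {−4, ..., 4}. For each x_0, f_y(x_0, y) is a polynomial in y; find its integer roots y ∈ {−4, ..., 4}, then test f_x and f at those candidates.
  x = -4: f_y(-4, y) = 6*y**2 - 34*y + 64; no integer root y with |y| ≤ 4.
  x = -3: f_y(-3, y) = 6*y**2 - 30*y + 49; no integer root y with |y| ≤ 4.
  x = -2: f_y(-2, y) = 6*y**2 - 26*y + 36; no integer root y with |y| ≤ 4.
  x = -1: f_y(-1, y) = 6*y**2 - 22*y + 25; no integer root y with |y| ≤ 4.
  x = 0: f_y(0, y) = 6*y**2 - 18*y + 16; no integer root y with |y| ≤ 4.
  x = 1: f_y(1, y) = 6*y**2 - 14*y + 9; no integer root y with |y| ≤ 4.
  x = 2: f_y(2, y) = 6*y**2 - 10*y + 4; vanishes at y ∈ {1}. (2, 1): f_x = 0, f = 0 — SINGULAR.
  x = 3: f_y(3, y) = 6*y**2 - 6*y + 1; no integer root y with |y| ≤ 4.
  x = 4: f_y(4, y) = 6*y**2 - 2*y; vanishes at y ∈ {0}. (4, 0): f_x = 10 ≠ 0.
Only singular point on the grid: (2, 1).
Classify: substitute x = 2 + u, y = 1 + v and expand: f = u**3 + u**2*v + 2*u*v**2 + 2*v**3 + v**2.
No constant or linear terms (consistent with a singular point). Quadratic part: v**2. Cubic part: u**3 + u**2*v + 2*u*v**2 + 2*v**3.
The quadratic part v**2 is a perfect square, so there is a single (double) tangent line v = 0, i.e. y = 1. Restricting the cubic part to that line (v = 0) leaves u**3 ≠ 0, so f is not divisible by v and the branch is v² ≈ -u**3 to lowest order — this is a cusp.
Classification: cusp.


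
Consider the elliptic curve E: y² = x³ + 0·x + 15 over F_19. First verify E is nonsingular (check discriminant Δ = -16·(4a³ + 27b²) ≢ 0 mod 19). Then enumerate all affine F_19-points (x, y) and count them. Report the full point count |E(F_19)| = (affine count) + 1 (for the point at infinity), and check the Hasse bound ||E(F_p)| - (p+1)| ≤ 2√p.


Affine points = {(1, 4), (1, 15), (2, 2), (2, 17), (3, 2), (3, 17), (5, 8), (5, 11), (7, 4), (7, 15), (11, 4), (11, 15), (14, 2), (14, 17), (16, 8), (16, 11), (17, 8), (17, 11)}; affine count = 18; |E(F_19)| = 19.

Discriminant check: Δ ∝ 4a³ + 27b² = 4·0³ + 27·15² = 4·0 + 27·225 ≡ 14 (mod 19). Nonzero ⇒ E is nonsingular.
For each x ∈ F_19, compute rhs = x³ + 0·x + 15 mod 19, then count y ∈ F_19 with y² ≡ rhs.
  x = 0: rhs = 15, matching y values: none (0 points).
  x = 1: rhs = 16, matching y values: 4, 15 (2 points).
  x = 2: rhs = 4, matching y values: 2, 17 (2 points).
  x = 3: rhs = 4, matching y values: 2, 17 (2 points).
  x = 4: rhs = 3, matching y values: none (0 points).
  x = 5: rhs = 7, matching y values: 8, 11 (2 points).
  x = 6: rhs = 3, matching y values: none (0 points).
  x = 7: rhs = 16, matching y values: 4, 15 (2 points).
  x = 8: rhs = 14, matching y values: none (0 points).
  x = 9: rhs = 3, matching y values: none (0 points).
  x = 10: rhs = 8, matching y values: none (0 points).
  x = 11: rhs = 16, matching y values: 4, 15 (2 points).
  x = 12: rhs = 14, matching y values: none (0 points).
  x = 13: rhs = 8, matching y values: none (0 points).
  x = 14: rhs = 4, matching y values: 2, 17 (2 points).
  x = 15: rhs = 8, matching y values: none (0 points).
  x = 16: rhs = 7, matching y values: 8, 11 (2 points).
  x = 17: rhs = 7, matching y values: 8, 11 (2 points).
  x = 18: rhs = 14, matching y values: none (0 points).
Total affine count: 18.
Full point count |E(F_19)| = 18 + 1 = 19.
Hasse bound: |19 − (19+1)| = |-1| = 1 ≤ 2√19 ≈ 8.7178 ✓.


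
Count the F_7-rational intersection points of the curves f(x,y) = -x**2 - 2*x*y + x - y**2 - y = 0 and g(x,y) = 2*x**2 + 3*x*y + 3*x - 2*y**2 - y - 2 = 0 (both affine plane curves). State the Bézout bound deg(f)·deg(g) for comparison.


Common zeros: {(1, 4)}; count = 1; Bézout bound = 4.

deg(f) = 2, deg(g) = 2, so Bézout bound = 4.
Scan x ∈ F_7. For each x, list the y ∈ F_7 with f(x, y) ≡ 0 and those with g(x, y) ≡ 0 (mod 7); the common zeros in that column are the intersection.
  x = 0: f ≡ 0 at y ∈ {0, 6}; g ≡ 0 at y ∈ ∅; common: ∅.
  x = 1: f ≡ 0 at y ∈ {0, 4}; g ≡ 0 at y ∈ {4}; common: {4}.
  x = 2: f ≡ 0 at y ∈ ∅; g ≡ 0 at y ∈ {2, 4}; common: ∅.
  x = 3: f ≡ 0 at y ∈ {1, 6}; g ≡ 0 at y ∈ ∅; common: ∅.
  x = 4: f ≡ 0 at y ∈ ∅; g ≡ 0 at y ∈ {0, 2}; common: ∅.
  x = 5: f ≡ 0 at y ∈ ∅; g ≡ 0 at y ∈ {0}; common: ∅.
  x = 6: f ≡ 0 at y ∈ {4}; g ≡ 0 at y ∈ ∅; common: ∅.
Collecting: common zeros = {(1, 4)}, so the count is 1.
Comparison with the Bézout bound: 1 ≤ 4 = deg(f)·deg(g), as expected for curves with no common component (the affine F_7-count falls short of the bound because intersections may lie at infinity, over extension fields, or carry multiplicity).


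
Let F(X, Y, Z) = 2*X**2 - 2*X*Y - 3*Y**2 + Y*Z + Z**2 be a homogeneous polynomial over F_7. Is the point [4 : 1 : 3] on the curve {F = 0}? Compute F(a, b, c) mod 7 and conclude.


F(4,1,3) ≡ 5 (mod 7); P is NOT on the curve.

Evaluate F(4, 1, 3) term-by-term (mod 7).
  2*X**2 ↦ 2·16·1·1 = 32
  -2*X*Y ↦ -2·4·1·1 = -8
  -3*Y**2 ↦ -3·1·1·1 = -3
  Y*Z ↦ 1·1·1·3 = 3
  Z**2 ↦ 1·1·1·9 = 9
Sum: F(4, 1, 3) = (32) + (-8) + (-3) + (3) + (9) = 33.
Reducing mod 7: 33 ≡ 5 (mod 7).
Since F(a, b, c) ≡ 5 ≠ 0 (mod 7), P does NOT lie on the curve.


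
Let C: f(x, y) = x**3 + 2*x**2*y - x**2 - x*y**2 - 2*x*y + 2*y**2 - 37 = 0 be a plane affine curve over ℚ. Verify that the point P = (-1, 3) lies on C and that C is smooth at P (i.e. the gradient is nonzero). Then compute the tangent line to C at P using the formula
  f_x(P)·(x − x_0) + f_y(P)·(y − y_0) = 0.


Tangent line at P: -22*x + 22*y - 88 = 0.

Step 1: f(-1, 3) = 0, so P lies on C.
Step 2: partial derivatives
  f_x(x, y) = 3*x**2 + 4*x*y - 2*x - y**2 - 2*y, f_y(x, y) = 2*x**2 - 2*x*y - 2*x + 4*y.
  f_x(P) = -22, f_y(P) = 22 (gradient nonzero, so P is smooth).
Step 3: tangent line at P: -22·(x − -1) + 22·(y − 3) = 0.
Expanding: -22*x + 22*y - 88 = 0.


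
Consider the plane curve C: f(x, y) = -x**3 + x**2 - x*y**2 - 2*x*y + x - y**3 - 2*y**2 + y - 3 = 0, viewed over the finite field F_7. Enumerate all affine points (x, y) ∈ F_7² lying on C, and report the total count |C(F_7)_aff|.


Affine F_7-points: {(1, 1), (2, 2), (2, 3), (2, 5), (3, 2), (3, 3), (3, 4), (4, 5), (5, 0), (6, 4)}; count = 10.

For each of the 49 pairs (x, y) ∈ F_7², evaluate f(x, y) mod 7. Record the zeros.
  x = 0: [0↦4, 1↦2, 2↦4, 3↦4, 4↦3, 5↦2, 6↦2]  zeros at y ∈ ∅
  x = 1: [0↦5, 1↦0, 2↦4, 3↦4, 4↦1, 5↦3, 6↦4]  zeros at y ∈ {1}
  x = 2: [0↦2, 1↦1, 2↦0, 3↦0, 4↦2, 5↦0, 6↦2]  zeros at y ∈ {2, 3, 5}
  x = 3: [0↦3, 1↦6, 2↦0, 3↦0, 4↦0, 5↦1, 6↦4]  zeros at y ∈ {2, 3, 4}
  x = 4: [0↦2, 1↦2, 2↦5, 3↦5, 4↦3, 5↦0, 6↦4]  zeros at y ∈ {5}
  x = 5: [0↦0, 1↦4, 2↦2, 3↦2, 4↦5, 5↦5, 6↦3]  zeros at y ∈ {0}
  x = 6: [0↦5, 1↦6, 2↦6, 3↦6, 4↦0, 5↦3, 6↦2]  zeros at y ∈ {4}
Collecting zeros: affine points = {(1, 1), (2, 2), (2, 3), (2, 5), (3, 2), (3, 3), (3, 4), (4, 5), (5, 0), (6, 4)}.
Total count |C(F_7)_aff| = 10.


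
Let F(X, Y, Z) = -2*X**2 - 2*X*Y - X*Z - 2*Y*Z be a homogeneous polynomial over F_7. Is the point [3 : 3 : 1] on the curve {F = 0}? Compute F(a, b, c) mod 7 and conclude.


F(3,3,1) ≡ 4 (mod 7); P is NOT on the curve.

Evaluate F(3, 3, 1) term-by-term (mod 7).
  -2*X**2 ↦ -2·9·1·1 = -18
  -2*X*Y ↦ -2·3·3·1 = -18
  -X*Z ↦ -1·3·1·1 = -3
  -2*Y*Z ↦ -2·1·3·1 = -6
Sum: F(3, 3, 1) = (-18) + (-18) + (-3) + (-6) = -45.
Reducing mod 7: -45 ≡ 4 (mod 7).
Since F(a, b, c) ≡ 4 ≠ 0 (mod 7), P does NOT lie on the curve.


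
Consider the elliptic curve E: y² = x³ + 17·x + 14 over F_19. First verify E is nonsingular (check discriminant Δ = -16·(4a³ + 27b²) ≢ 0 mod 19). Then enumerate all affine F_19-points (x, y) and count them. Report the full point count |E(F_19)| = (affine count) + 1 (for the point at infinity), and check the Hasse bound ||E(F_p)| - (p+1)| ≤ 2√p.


Affine points = {(3, 4), (3, 15), (6, 3), (6, 16), (7, 1), (7, 18), (8, 4), (8, 15), (10, 5), (10, 14), (13, 0)}; affine count = 11; |E(F_19)| = 12.

Discriminant check: Δ ∝ 4a³ + 27b² = 4·17³ + 27·14² = 4·4913 + 27·196 ≡ 16 (mod 19). Nonzero ⇒ E is nonsingular.
For each x ∈ F_19, compute rhs = x³ + 17·x + 14 mod 19, then count y ∈ F_19 with y² ≡ rhs.
  x = 0: rhs = 14, matching y values: none (0 points).
  x = 1: rhs = 13, matching y values: none (0 points).
  x = 2: rhs = 18, matching y values: none (0 points).
  x = 3: rhs = 16, matching y values: 4, 15 (2 points).
  x = 4: rhs = 13, matching y values: none (0 points).
  x = 5: rhs = 15, matching y values: none (0 points).
  x = 6: rhs = 9, matching y values: 3, 16 (2 points).
  x = 7: rhs = 1, matching y values: 1, 18 (2 points).
  x = 8: rhs = 16, matching y values: 4, 15 (2 points).
  x = 9: rhs = 3, matching y values: none (0 points).
  x = 10: rhs = 6, matching y values: 5, 14 (2 points).
  x = 11: rhs = 12, matching y values: none (0 points).
  x = 12: rhs = 8, matching y values: none (0 points).
  x = 13: rhs = 0, matching y values: 0 (1 points).
  x = 14: rhs = 13, matching y values: none (0 points).
  x = 15: rhs = 15, matching y values: none (0 points).
  x = 16: rhs = 12, matching y values: none (0 points).
  x = 17: rhs = 10, matching y values: none (0 points).
  x = 18: rhs = 15, matching y values: none (0 points).
Total affine count: 11.
Full point count |E(F_19)| = 11 + 1 = 12.
Hasse bound: |12 − (19+1)| = |-8| = 8 ≤ 2√19 ≈ 8.7178 ✓.


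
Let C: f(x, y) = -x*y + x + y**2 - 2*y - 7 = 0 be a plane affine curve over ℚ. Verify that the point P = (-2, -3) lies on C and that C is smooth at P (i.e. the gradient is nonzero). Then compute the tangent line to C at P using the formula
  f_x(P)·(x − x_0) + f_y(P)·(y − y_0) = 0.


Tangent line at P: 4*x - 6*y - 10 = 0.

Step 1: f(-2, -3) = 0, so P lies on C.
Step 2: partial derivatives
  f_x(x, y) = 1 - y, f_y(x, y) = -x + 2*y - 2.
  f_x(P) = 4, f_y(P) = -6 (gradient nonzero, so P is smooth).
Step 3: tangent line at P: 4·(x − -2) + -6·(y − -3) = 0.
Expanding: 4*x - 6*y - 10 = 0.


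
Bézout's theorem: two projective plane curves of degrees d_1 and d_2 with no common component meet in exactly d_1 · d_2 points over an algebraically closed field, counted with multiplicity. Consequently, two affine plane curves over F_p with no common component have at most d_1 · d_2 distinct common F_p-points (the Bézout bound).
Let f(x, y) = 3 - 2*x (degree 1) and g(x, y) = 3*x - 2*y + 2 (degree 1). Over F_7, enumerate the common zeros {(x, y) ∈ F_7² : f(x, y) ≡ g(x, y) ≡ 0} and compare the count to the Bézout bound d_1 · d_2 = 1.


Common zeros: {(5, 5)}; count = 1; Bézout bound = 1.

deg(f) = 1, deg(g) = 1, so Bézout bound = 1.
Scan x ∈ F_7. For each x, list the y ∈ F_7 with f(x, y) ≡ 0 and those with g(x, y) ≡ 0 (mod 7); the common zeros in that column are the intersection.
  x = 0: f ≡ 0 at y ∈ ∅; g ≡ 0 at y ∈ {1}; common: ∅.
  x = 1: f ≡ 0 at y ∈ ∅; g ≡ 0 at y ∈ {6}; common: ∅.
  x = 2: f ≡ 0 at y ∈ ∅; g ≡ 0 at y ∈ {4}; common: ∅.
  x = 3: f ≡ 0 at y ∈ ∅; g ≡ 0 at y ∈ {2}; common: ∅.
  x = 4: f ≡ 0 at y ∈ ∅; g ≡ 0 at y ∈ {0}; common: ∅.
  x = 5: f ≡ 0 at y ∈ {0, 1, 2, 3, 4, 5, 6}; g ≡ 0 at y ∈ {5}; common: {5}.
  x = 6: f ≡ 0 at y ∈ ∅; g ≡ 0 at y ∈ {3}; common: ∅.
Collecting: common zeros = {(5, 5)}, so the count is 1.
Comparison with the Bézout bound: 1 ≤ 1 = deg(f)·deg(g), as expected for curves with no common component (the bound is attained).


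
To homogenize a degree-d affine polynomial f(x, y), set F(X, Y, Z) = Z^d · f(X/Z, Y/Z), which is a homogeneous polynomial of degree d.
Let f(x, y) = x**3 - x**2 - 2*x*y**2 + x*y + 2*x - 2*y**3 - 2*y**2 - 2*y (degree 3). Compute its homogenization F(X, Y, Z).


F(X, Y, Z) = X**3 - X**2*Z - 2*X*Y**2 + X*Y*Z + 2*X*Z**2 - 2*Y**3 - 2*Y**2*Z - 2*Y*Z**2

deg(f) = 3.
Substitute x = X/Z, y = Y/Z into f, then multiply by Z^3.
  monomial 1·x^3·y^0 ↦ 1·X^3·Y^0·Z^0.
  monomial -1·x^2·y^0 ↦ -1·X^2·Y^0·Z^1.
  monomial -2·x^1·y^2 ↦ -2·X^1·Y^2·Z^0.
  monomial 1·x^1·y^1 ↦ 1·X^1·Y^1·Z^1.
  monomial 2·x^1·y^0 ↦ 2·X^1·Y^0·Z^2.
  monomial -2·x^0·y^3 ↦ -2·X^0·Y^3·Z^0.
  monomial -2·x^0·y^2 ↦ -2·X^0·Y^2·Z^1.
  monomial -2·x^0·y^1 ↦ -2·X^0·Y^1·Z^2.
Collecting: F(X, Y, Z) = X**3 - X**2*Z - 2*X*Y**2 + X*Y*Z + 2*X*Z**2 - 2*Y**3 - 2*Y**2*Z - 2*Y*Z**2.


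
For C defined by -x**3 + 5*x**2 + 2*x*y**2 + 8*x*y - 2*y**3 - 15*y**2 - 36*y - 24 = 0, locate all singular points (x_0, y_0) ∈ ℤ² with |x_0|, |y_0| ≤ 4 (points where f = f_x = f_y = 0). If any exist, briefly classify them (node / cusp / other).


Singular points: {(2, -2)}; classification: node.

Compute partial derivatives:
  f_x = -3*x**2 + 10*x + 2*y**2 + 8*y.
  f_y = 4*x*y + 8*x - 6*y**2 - 30*y - 36.
Scan x_0 ∈ {−4, ..., 4}. For each x_0, f_y(x_0, y) is a polynomial in y; find its integer roots y ∈ {−4, ..., 4}, then test f_x and f at those candidates.
  x = -4: f_y(-4, y) = -6*y**2 - 46*y - 68; vanishes at y ∈ {-2}. (-4, -2): f_x = -96 ≠ 0.
  x = -3: f_y(-3, y) = -6*y**2 - 42*y - 60; vanishes at y ∈ {-2}. (-3, -2): f_x = -65 ≠ 0.
  x = -2: f_y(-2, y) = -6*y**2 - 38*y - 52; vanishes at y ∈ {-2}. (-2, -2): f_x = -40 ≠ 0.
  x = -1: f_y(-1, y) = -6*y**2 - 34*y - 44; vanishes at y ∈ {-2}. (-1, -2): f_x = -21 ≠ 0.
  x = 0: f_y(0, y) = -6*y**2 - 30*y - 36; vanishes at y ∈ {-3, -2}. (0, -3): f_x = -6 ≠ 0; (0, -2): f_x = -8 ≠ 0.
  x = 1: f_y(1, y) = -6*y**2 - 26*y - 28; vanishes at y ∈ {-2}. (1, -2): f_x = -1 ≠ 0.
  x = 2: f_y(2, y) = -6*y**2 - 22*y - 20; vanishes at y ∈ {-2}. (2, -2): f_x = 0, f = 0 — SINGULAR.
  x = 3: f_y(3, y) = -6*y**2 - 18*y - 12; vanishes at y ∈ {-2, -1}. (3, -2): f_x = -5 ≠ 0; (3, -1): f_x = -3 ≠ 0.
  x = 4: f_y(4, y) = -6*y**2 - 14*y - 4; vanishes at y ∈ {-2}. (4, -2): f_x = -16 ≠ 0.
Only singular point on the grid: (2, -2).
Classify: substitute x = 2 + u, y = -2 + v and expand: f = -u**3 - u**2 + 2*u*v**2 - 2*v**3 + v**2.
No constant or linear terms (consistent with a singular point). Quadratic part: -u**2 + v**2. Cubic part: -u**3 + 2*u*v**2 - 2*v**3.
The quadratic part v**2 - u**2 = (v − u)(v + u) splits into two distinct linear factors, so there are two distinct tangent lines y − -2 = ±(x − 2) — this is a node (ordinary double point).
Classification: node.


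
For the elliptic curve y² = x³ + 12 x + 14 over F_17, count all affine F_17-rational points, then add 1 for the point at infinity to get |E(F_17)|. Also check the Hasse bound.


Affine points = {(3, 3), (3, 14), (6, 8), (6, 9), (7, 4), (7, 13), (9, 1), (9, 16), (11, 7), (11, 10), (12, 4), (12, 13), (13, 2), (13, 15), (14, 6), (14, 11), (15, 4), (15, 13), (16, 1), (16, 16)}; affine count = 20; |E(F_17)| = 21.

Discriminant check: Δ ∝ 4a³ + 27b² = 4·12³ + 27·14² = 4·1728 + 27·196 ≡ 15 (mod 17). Nonzero ⇒ E is nonsingular.
For each x ∈ F_17, compute rhs = x³ + 12·x + 14 mod 17, then count y ∈ F_17 with y² ≡ rhs.
  x = 0: rhs = 14, matching y values: none (0 points).
  x = 1: rhs = 10, matching y values: none (0 points).
  x = 2: rhs = 12, matching y values: none (0 points).
  x = 3: rhs = 9, matching y values: 3, 14 (2 points).
  x = 4: rhs = 7, matching y values: none (0 points).
  x = 5: rhs = 12, matching y values: none (0 points).
  x = 6: rhs = 13, matching y values: 8, 9 (2 points).
  x = 7: rhs = 16, matching y values: 4, 13 (2 points).
  x = 8: rhs = 10, matching y values: none (0 points).
  x = 9: rhs = 1, matching y values: 1, 16 (2 points).
  x = 10: rhs = 12, matching y values: none (0 points).
  x = 11: rhs = 15, matching y values: 7, 10 (2 points).
  x = 12: rhs = 16, matching y values: 4, 13 (2 points).
  x = 13: rhs = 4, matching y values: 2, 15 (2 points).
  x = 14: rhs = 2, matching y values: 6, 11 (2 points).
  x = 15: rhs = 16, matching y values: 4, 13 (2 points).
  x = 16: rhs = 1, matching y values: 1, 16 (2 points).
Total affine count: 20.
Full point count |E(F_17)| = 20 + 1 = 21.
Hasse bound: |21 − (17+1)| = |3| = 3 ≤ 2√17 ≈ 8.2462 ✓.


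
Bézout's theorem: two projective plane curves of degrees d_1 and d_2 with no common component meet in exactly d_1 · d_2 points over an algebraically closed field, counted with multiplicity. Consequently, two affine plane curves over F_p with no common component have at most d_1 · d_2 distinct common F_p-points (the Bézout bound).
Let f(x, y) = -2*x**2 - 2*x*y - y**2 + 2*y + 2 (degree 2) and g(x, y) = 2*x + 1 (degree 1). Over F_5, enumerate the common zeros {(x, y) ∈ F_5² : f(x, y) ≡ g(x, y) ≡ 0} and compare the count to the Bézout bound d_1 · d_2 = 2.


Common zeros: {(2, 4)}; count = 1; Bézout bound = 2.

deg(f) = 2, deg(g) = 1, so Bézout bound = 2.
Scan x ∈ F_5. For each x, list the y ∈ F_5 with f(x, y) ≡ 0 and those with g(x, y) ≡ 0 (mod 5); the common zeros in that column are the intersection.
  x = 0: f ≡ 0 at y ∈ ∅; g ≡ 0 at y ∈ ∅; common: ∅.
  x = 1: f ≡ 0 at y ∈ {0}; g ≡ 0 at y ∈ ∅; common: ∅.
  x = 2: f ≡ 0 at y ∈ {4}; g ≡ 0 at y ∈ {0, 1, 2, 3, 4}; common: {4}.
  x = 3: f ≡ 0 at y ∈ ∅; g ≡ 0 at y ∈ ∅; common: ∅.
  x = 4: f ≡ 0 at y ∈ {0, 4}; g ≡ 0 at y ∈ ∅; common: ∅.
Collecting: common zeros = {(2, 4)}, so the count is 1.
Comparison with the Bézout bound: 1 ≤ 2 = deg(f)·deg(g), as expected for curves with no common component (the affine F_5-count falls short of the bound because intersections may lie at infinity, over extension fields, or carry multiplicity).


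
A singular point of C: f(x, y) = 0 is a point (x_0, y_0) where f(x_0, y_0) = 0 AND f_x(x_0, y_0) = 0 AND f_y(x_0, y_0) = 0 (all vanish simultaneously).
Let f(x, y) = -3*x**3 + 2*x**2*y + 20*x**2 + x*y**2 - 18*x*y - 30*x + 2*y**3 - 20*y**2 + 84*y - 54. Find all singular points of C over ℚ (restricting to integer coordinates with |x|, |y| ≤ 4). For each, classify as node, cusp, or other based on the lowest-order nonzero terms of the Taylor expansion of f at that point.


Singular points: {(3, 3)}; classification: node.

Compute partial derivatives:
  f_x = -9*x**2 + 4*x*y + 40*x + y**2 - 18*y - 30.
  f_y = 2*x**2 + 2*x*y - 18*x + 6*y**2 - 40*y + 84.
Scan x_0 ∈ {−4, ..., 4}. For each x_0, f_y(x_0, y) is a polynomial in y; find its integer roots y ∈ {−4, ..., 4}, then test f_x and f at those candidates.
  x = -4: f_y(-4, y) = 6*y**2 - 48*y + 188; no integer root y with |y| ≤ 4.
  x = -3: f_y(-3, y) = 6*y**2 - 46*y + 156; no integer root y with |y| ≤ 4.
  x = -2: f_y(-2, y) = 6*y**2 - 44*y + 128; no integer root y with |y| ≤ 4.
  x = -1: f_y(-1, y) = 6*y**2 - 42*y + 104; no integer root y with |y| ≤ 4.
  x = 0: f_y(0, y) = 6*y**2 - 40*y + 84; no integer root y with |y| ≤ 4.
  x = 1: f_y(1, y) = 6*y**2 - 38*y + 68; no integer root y with |y| ≤ 4.
  x = 2: f_y(2, y) = 6*y**2 - 36*y + 56; no integer root y with |y| ≤ 4.
  x = 3: f_y(3, y) = 6*y**2 - 34*y + 48; vanishes at y ∈ {3}. (3, 3): f_x = 0, f = 0 — SINGULAR.
  x = 4: f_y(4, y) = 6*y**2 - 32*y + 44; no integer root y with |y| ≤ 4.
Only singular point on the grid: (3, 3).
Classify: substitute x = 3 + u, y = 3 + v and expand: f = -3*u**3 + 2*u**2*v - u**2 + u*v**2 + 2*v**3 + v**2.
No constant or linear terms (consistent with a singular point). Quadratic part: -u**2 + v**2. Cubic part: -3*u**3 + 2*u**2*v + u*v**2 + 2*v**3.
The quadratic part v**2 - u**2 = (v − u)(v + u) splits into two distinct linear factors, so there are two distinct tangent lines y − 3 = ±(x − 3) — this is a node (ordinary double point).
Classification: node.


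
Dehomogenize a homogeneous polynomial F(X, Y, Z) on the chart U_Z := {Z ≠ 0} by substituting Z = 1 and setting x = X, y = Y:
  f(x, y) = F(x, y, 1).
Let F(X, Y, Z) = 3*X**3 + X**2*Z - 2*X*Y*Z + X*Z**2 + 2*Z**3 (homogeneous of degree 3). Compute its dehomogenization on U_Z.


f(x, y) = 3*x**3 + x**2 - 2*x*y + x + 2

On U_Z we set Z = 1. Each monomial c·X^i·Y^j·Z^k in F becomes c·x^i·y^j·1^k = c·x^i·y^j.
Substituting Z = 1: F(X, Y, 1) = 3*x**3 + x**2 - 2*x*y + x + 2.
Note: deg(f) ≤ deg(F) = 3; strict inequality happens when F is divisible by Z (lost terms).


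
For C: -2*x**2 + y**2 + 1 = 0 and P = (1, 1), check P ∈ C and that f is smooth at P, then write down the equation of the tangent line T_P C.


Tangent line at P: -4*x + 2*y + 2 = 0.

Step 1: f(1, 1) = 0, so P lies on C.
Step 2: partial derivatives
  f_x(x, y) = -4*x, f_y(x, y) = 2*y.
  f_x(P) = -4, f_y(P) = 2 (gradient nonzero, so P is smooth).
Step 3: tangent line at P: -4·(x − 1) + 2·(y − 1) = 0.
Expanding: -4*x + 2*y + 2 = 0.


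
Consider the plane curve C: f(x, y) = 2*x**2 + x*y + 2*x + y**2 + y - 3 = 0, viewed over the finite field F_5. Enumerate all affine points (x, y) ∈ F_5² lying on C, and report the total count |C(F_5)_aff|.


Affine F_5-points: {(1, 4)}; count = 1.

For each of the 25 pairs (x, y) ∈ F_5², evaluate f(x, y) mod 5. Record the zeros.
  x = 0: [0↦2, 1↦4, 2↦3, 3↦4, 4↦2]  zeros at y ∈ ∅
  x = 1: [0↦1, 1↦4, 2↦4, 3↦1, 4↦0]  zeros at y ∈ {4}
  x = 2: [0↦4, 1↦3, 2↦4, 3↦2, 4↦2]  zeros at y ∈ ∅
  x = 3: [0↦1, 1↦1, 2↦3, 3↦2, 4↦3]  zeros at y ∈ ∅
  x = 4: [0↦2, 1↦3, 2↦1, 3↦1, 4↦3]  zeros at y ∈ ∅
Collecting zeros: affine points = {(1, 4)}.
Total count |C(F_5)_aff| = 1.


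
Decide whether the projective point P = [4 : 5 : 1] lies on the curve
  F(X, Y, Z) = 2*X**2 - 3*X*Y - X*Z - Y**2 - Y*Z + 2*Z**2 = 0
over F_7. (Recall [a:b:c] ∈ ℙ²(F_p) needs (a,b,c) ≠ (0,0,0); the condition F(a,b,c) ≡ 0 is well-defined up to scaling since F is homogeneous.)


F(4,5,1) ≡ 3 (mod 7); P is NOT on the curve.

Evaluate F(4, 5, 1) term-by-term (mod 7).
  2*X**2 ↦ 2·16·1·1 = 32
  -3*X*Y ↦ -3·4·5·1 = -60
  -X*Z ↦ -1·4·1·1 = -4
  -Y**2 ↦ -1·1·25·1 = -25
  -Y*Z ↦ -1·1·5·1 = -5
  2*Z**2 ↦ 2·1·1·1 = 2
Sum: F(4, 5, 1) = (32) + (-60) + (-4) + (-25) + (-5) + (2) = -60.
Reducing mod 7: -60 ≡ 3 (mod 7).
Since F(a, b, c) ≡ 3 ≠ 0 (mod 7), P does NOT lie on the curve.


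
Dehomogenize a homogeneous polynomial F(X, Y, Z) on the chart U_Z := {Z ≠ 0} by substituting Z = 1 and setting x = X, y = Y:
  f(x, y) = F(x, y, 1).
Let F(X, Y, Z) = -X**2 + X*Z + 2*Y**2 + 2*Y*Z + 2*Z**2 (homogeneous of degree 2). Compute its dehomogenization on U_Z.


f(x, y) = -x**2 + x + 2*y**2 + 2*y + 2

On U_Z we set Z = 1. Each monomial c·X^i·Y^j·Z^k in F becomes c·x^i·y^j·1^k = c·x^i·y^j.
Substituting Z = 1: F(X, Y, 1) = -x**2 + x + 2*y**2 + 2*y + 2.
Note: deg(f) ≤ deg(F) = 2; strict inequality happens when F is divisible by Z (lost terms).


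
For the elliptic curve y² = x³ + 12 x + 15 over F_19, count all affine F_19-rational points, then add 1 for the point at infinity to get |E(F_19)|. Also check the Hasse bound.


Affine points = {(1, 3), (1, 16), (2, 3), (2, 16), (7, 9), (7, 10), (9, 4), (9, 15), (12, 5), (12, 14), (14, 1), (14, 18), (15, 6), (15, 13), (16, 3), (16, 16)}; affine count = 16; |E(F_19)| = 17.

Discriminant check: Δ ∝ 4a³ + 27b² = 4·12³ + 27·15² = 4·1728 + 27·225 ≡ 10 (mod 19). Nonzero ⇒ E is nonsingular.
For each x ∈ F_19, compute rhs = x³ + 12·x + 15 mod 19, then count y ∈ F_19 with y² ≡ rhs.
  x = 0: rhs = 15, matching y values: none (0 points).
  x = 1: rhs = 9, matching y values: 3, 16 (2 points).
  x = 2: rhs = 9, matching y values: 3, 16 (2 points).
  x = 3: rhs = 2, matching y values: none (0 points).
  x = 4: rhs = 13, matching y values: none (0 points).
  x = 5: rhs = 10, matching y values: none (0 points).
  x = 6: rhs = 18, matching y values: none (0 points).
  x = 7: rhs = 5, matching y values: 9, 10 (2 points).
  x = 8: rhs = 15, matching y values: none (0 points).
  x = 9: rhs = 16, matching y values: 4, 15 (2 points).
  x = 10: rhs = 14, matching y values: none (0 points).
  x = 11: rhs = 15, matching y values: none (0 points).
  x = 12: rhs = 6, matching y values: 5, 14 (2 points).
  x = 13: rhs = 12, matching y values: none (0 points).
  x = 14: rhs = 1, matching y values: 1, 18 (2 points).
  x = 15: rhs = 17, matching y values: 6, 13 (2 points).
  x = 16: rhs = 9, matching y values: 3, 16 (2 points).
  x = 17: rhs = 2, matching y values: none (0 points).
  x = 18: rhs = 2, matching y values: none (0 points).
Total affine count: 16.
Full point count |E(F_19)| = 16 + 1 = 17.
Hasse bound: |17 − (19+1)| = |-3| = 3 ≤ 2√19 ≈ 8.7178 ✓.


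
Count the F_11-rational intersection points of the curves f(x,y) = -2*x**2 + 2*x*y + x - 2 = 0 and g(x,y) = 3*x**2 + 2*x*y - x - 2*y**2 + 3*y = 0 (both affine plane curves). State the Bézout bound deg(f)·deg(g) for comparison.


Common zeros: {(10, 3)}; count = 1; Bézout bound = 4.

deg(f) = 2, deg(g) = 2, so Bézout bound = 4.
Scan x ∈ F_11. For each x, list the y ∈ F_11 with f(x, y) ≡ 0 and those with g(x, y) ≡ 0 (mod 11); the common zeros in that column are the intersection.
  x = 0: f ≡ 0 at y ∈ ∅; g ≡ 0 at y ∈ {0, 7}; common: ∅.
  x = 1: f ≡ 0 at y ∈ {7}; g ≡ 0 at y ∈ ∅; common: ∅.
  x = 2: f ≡ 0 at y ∈ {2}; g ≡ 0 at y ∈ ∅; common: ∅.
  x = 3: f ≡ 0 at y ∈ {1}; g ≡ 0 at y ∈ {3, 7}; common: ∅.
  x = 4: f ≡ 0 at y ∈ {1}; g ≡ 0 at y ∈ {0}; common: ∅.
  x = 5: f ≡ 0 at y ∈ {8}; g ≡ 0 at y ∈ {2, 10}; common: ∅.
  x = 6: f ≡ 0 at y ∈ {2}; g ≡ 0 at y ∈ ∅; common: ∅.
  x = 7: f ≡ 0 at y ∈ {9}; g ≡ 0 at y ∈ {4, 10}; common: ∅.
  x = 8: f ≡ 0 at y ∈ {9}; g ≡ 0 at y ∈ ∅; common: ∅.
  x = 9: f ≡ 0 at y ∈ {8}; g ≡ 0 at y ∈ {1, 4}; common: ∅.
  x = 10: f ≡ 0 at y ∈ {3}; g ≡ 0 at y ∈ {3}; common: {3}.
Collecting: common zeros = {(10, 3)}, so the count is 1.
Comparison with the Bézout bound: 1 ≤ 4 = deg(f)·deg(g), as expected for curves with no common component (the affine F_11-count falls short of the bound because intersections may lie at infinity, over extension fields, or carry multiplicity).


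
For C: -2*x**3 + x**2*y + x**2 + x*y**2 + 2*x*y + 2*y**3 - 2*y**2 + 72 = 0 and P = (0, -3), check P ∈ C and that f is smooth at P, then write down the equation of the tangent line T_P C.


Tangent line at P: 3*x + 66*y + 198 = 0.

Step 1: f(0, -3) = 0, so P lies on C.
Step 2: partial derivatives
  f_x(x, y) = -6*x**2 + 2*x*y + 2*x + y**2 + 2*y, f_y(x, y) = x**2 + 2*x*y + 2*x + 6*y**2 - 4*y.
  f_x(P) = 3, f_y(P) = 66 (gradient nonzero, so P is smooth).
Step 3: tangent line at P: 3·(x − 0) + 66·(y − -3) = 0.
Expanding: 3*x + 66*y + 198 = 0.


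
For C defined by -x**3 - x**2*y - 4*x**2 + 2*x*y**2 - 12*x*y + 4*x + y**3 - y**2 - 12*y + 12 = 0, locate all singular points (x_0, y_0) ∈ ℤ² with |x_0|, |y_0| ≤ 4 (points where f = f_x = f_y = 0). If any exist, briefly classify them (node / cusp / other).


Singular points: {(-2, 2)}; classification: cusp.

Compute partial derivatives:
  f_x = -3*x**2 - 2*x*y - 8*x + 2*y**2 - 12*y + 4.
  f_y = -x**2 + 4*x*y - 12*x + 3*y**2 - 2*y - 12.
Scan x_0 ∈ {−4, ..., 4}. For each x_0, f_y(x_0, y) is a polynomial in y; find its integer roots y ∈ {−4, ..., 4}, then test f_x and f at those candidates.
  x = -4: f_y(-4, y) = 3*y**2 - 18*y + 20; no integer root y with |y| ≤ 4.
  x = -3: f_y(-3, y) = 3*y**2 - 14*y + 15; vanishes at y ∈ {3}. (-3, 3): f_x = 1 ≠ 0.
  x = -2: f_y(-2, y) = 3*y**2 - 10*y + 8; vanishes at y ∈ {2}. (-2, 2): f_x = 0, f = 0 — SINGULAR.
  x = -1: f_y(-1, y) = 3*y**2 - 6*y - 1; no integer root y with |y| ≤ 4.
  x = 0: f_y(0, y) = 3*y**2 - 2*y - 12; no integer root y with |y| ≤ 4.
  x = 1: f_y(1, y) = 3*y**2 + 2*y - 25; no integer root y with |y| ≤ 4.
  x = 2: f_y(2, y) = 3*y**2 + 6*y - 40; no integer root y with |y| ≤ 4.
  x = 3: f_y(3, y) = 3*y**2 + 10*y - 57; vanishes at y ∈ {3}. (3, 3): f_x = -83 ≠ 0.
  x = 4: f_y(4, y) = 3*y**2 + 14*y - 76; no integer root y with |y| ≤ 4.
Only singular point on the grid: (-2, 2).
Classify: substitute x = -2 + u, y = 2 + v and expand: f = -u**3 - u**2*v + 2*u*v**2 + v**3 + v**2.
No constant or linear terms (consistent with a singular point). Quadratic part: v**2. Cubic part: -u**3 - u**2*v + 2*u*v**2 + v**3.
The quadratic part v**2 is a perfect square, so there is a single (double) tangent line v = 0, i.e. y = 2. Restricting the cubic part to that line (v = 0) leaves -u**3 ≠ 0, so f is not divisible by v and the branch is v² ≈ u**3 to lowest order — this is a cusp.
Classification: cusp.
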